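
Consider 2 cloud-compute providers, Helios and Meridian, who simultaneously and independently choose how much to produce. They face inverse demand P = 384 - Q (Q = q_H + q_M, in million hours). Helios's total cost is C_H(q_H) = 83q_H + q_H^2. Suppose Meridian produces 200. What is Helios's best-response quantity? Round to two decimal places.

25.25

With the rival's output fixed at 200, Helios's profit is π_H = (384 - 200 - q_H)q_H - (83q_H + q_H²) = (184 - q_H)q_H - (83q_H + q_H²).
∂π_H/∂q_H = 101 - 4q_H = 0, so q_H = 101/4.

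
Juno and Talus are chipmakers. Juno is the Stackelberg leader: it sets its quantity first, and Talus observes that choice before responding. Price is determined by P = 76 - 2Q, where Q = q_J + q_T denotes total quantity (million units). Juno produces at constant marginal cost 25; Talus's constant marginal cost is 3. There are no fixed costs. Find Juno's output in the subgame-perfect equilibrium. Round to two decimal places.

7.25

The follower Talus best-responds to any q_J: π_T = (76 - 2Q)q_T - 3q_T.
Follower FOC: 73 - 2q_J - 4q_T = 0, so q_T(q_J) = (73 - 2q_J)/4.
The leader anticipates this reaction. Substituting into P = 76 - 2Q gives P = 79/2 - q_J, so π_J = (79/2 - q_J)q_J - 25q_J.
Leader FOC: 29/2 - 2q_J = 0, so q_J = 29/4.
Then q_T = (73 - 2·(29/4))/4 = 117/8.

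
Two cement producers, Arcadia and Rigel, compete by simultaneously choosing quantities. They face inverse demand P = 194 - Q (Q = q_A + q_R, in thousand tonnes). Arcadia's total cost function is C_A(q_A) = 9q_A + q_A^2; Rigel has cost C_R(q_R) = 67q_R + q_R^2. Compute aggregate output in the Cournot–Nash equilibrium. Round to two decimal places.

62.40

Arcadia's profit: π_A = (194 - Q)q_A - (9q_A + q_A²). Setting ∂π_A/∂q_A = 0: 185 - 4q_A - (q_R) = 0.
Rigel's first-order condition: 127 - 4q_R - (q_A) = 0.
So q_A = (185 - q_R)/4 and q_R = (127 - q_A)/4.
Solving the pair: q_A = 613/15, q_R = 323/15.
Total output Q = 613/15 + 323/15 = 312/5.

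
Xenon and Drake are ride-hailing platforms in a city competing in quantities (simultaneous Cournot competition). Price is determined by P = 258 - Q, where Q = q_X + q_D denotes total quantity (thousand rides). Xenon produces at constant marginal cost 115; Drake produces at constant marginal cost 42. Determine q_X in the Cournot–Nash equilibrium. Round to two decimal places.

23.33

Xenon's profit: π_X = (258 - Q)q_X - (115q_X). Setting ∂π_X/∂q_X = 0: 143 - 2q_X - (q_D) = 0.
Drake's profit: π_D = (258 - Q)q_D - (42q_D). Setting ∂π_D/∂q_D = 0: 216 - 2q_D - (q_X) = 0.
So q_X = (143 - q_D)/2 and q_D = (216 - q_X)/2.
Solving the pair: q_X = 70/3, q_D = 289/3.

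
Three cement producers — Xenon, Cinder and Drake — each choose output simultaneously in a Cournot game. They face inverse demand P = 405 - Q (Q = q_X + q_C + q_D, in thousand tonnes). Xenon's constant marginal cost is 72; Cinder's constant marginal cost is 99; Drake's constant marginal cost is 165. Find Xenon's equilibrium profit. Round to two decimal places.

12825.56

Xenon's profit: π_X = (405 - Q)q_X - (72q_X). Setting ∂π_X/∂q_X = 0: 333 - 2q_X - (q_C + q_D) = 0.
Cinder's profit: π_C = (405 - Q)q_C - (99q_C). Setting ∂π_C/∂q_C = 0: 306 - 2q_C - (q_X + q_D) = 0.
Drake's profit: π_D = (405 - Q)q_D - (165q_D). Setting ∂π_D/∂q_D = 0: 240 - 2q_D - (q_X + q_C) = 0.
Adding the 3 conditions: 879 − 2Q − 2Q = 0, i.e. Q = 879/4.
Back-substituting: q_X = (333 − 879/4) = 453/4, q_C = (306 − 879/4) = 345/4, q_D = (240 − 879/4) = 81/4.
Price P = 405 - 879/4 = 741/4.
Xenon's profit: (741/4 - 72)·(453/4) = 12825.5625.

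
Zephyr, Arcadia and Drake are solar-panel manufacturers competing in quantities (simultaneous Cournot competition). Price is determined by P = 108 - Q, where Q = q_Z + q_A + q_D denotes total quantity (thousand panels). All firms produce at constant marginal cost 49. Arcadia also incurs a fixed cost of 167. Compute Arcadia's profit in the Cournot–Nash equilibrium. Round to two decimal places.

A representative firm's profit is π_i = q_i(108 - Q) - 49q_i.
First-order condition (treating rivals' output as given): 59 - 2q_i - Σ_{j≠i} q_j = 0.
By symmetry each firm produces the same amount; substituting Σ_{j≠i} q_j = 2q_i yields q_i = 59/4.
Price P = 108 - 177/4 = 255/4.
Arcadia's profit: (255/4 - 49)·(59/4) - 167 = 809/16.

50.56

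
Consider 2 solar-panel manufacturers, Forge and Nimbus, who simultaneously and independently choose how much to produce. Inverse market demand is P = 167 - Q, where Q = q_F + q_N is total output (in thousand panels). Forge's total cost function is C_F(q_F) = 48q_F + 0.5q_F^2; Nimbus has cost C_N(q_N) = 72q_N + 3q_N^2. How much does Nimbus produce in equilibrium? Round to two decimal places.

7.22

Forge's profit: π_F = (167 - Q)q_F - (48q_F + (1/2)q_F²). Setting ∂π_F/∂q_F = 0: 119 - 3q_F - (q_N) = 0.
Nimbus's first-order condition: 95 - 8q_N - (q_F) = 0.
So q_F = (119 - q_N)/3 and q_N = (95 - q_F)/8.
Solving the pair: q_F = 857/23, q_N = 166/23.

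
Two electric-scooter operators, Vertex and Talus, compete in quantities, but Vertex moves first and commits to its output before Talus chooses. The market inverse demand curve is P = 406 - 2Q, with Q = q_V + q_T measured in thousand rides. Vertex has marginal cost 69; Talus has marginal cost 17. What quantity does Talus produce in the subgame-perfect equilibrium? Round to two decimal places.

61.63

The follower Talus best-responds to any q_V: π_T = (406 - 2Q)q_T - 17q_T.
∂π_T/∂q_T = 389 - 2q_V - 4q_T = 0 gives the reaction function q_T = (389 - 2q_V)/4.
The leader anticipates this reaction. Substituting into P = 406 - 2Q gives P = 423/2 - q_V, so π_V = (423/2 - q_V)q_V - 69q_V.
The leader's first-order condition 285/2 - 2q_V = 0 yields q_V = 285/4.
Then q_T = (389 - 2·(285/4))/4 = 493/8.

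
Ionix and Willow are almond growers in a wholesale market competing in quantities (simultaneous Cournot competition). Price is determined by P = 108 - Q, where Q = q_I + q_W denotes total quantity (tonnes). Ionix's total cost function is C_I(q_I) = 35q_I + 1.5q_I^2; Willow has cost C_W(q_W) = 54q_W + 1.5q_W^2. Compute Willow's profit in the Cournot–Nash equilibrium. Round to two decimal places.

Ionix's profit: π_I = (108 - Q)q_I - (35q_I + (3/2)q_I²). Setting ∂π_I/∂q_I = 0: 73 - 5q_I - (q_W) = 0.
Willow's profit: π_W = (108 - Q)q_W - (54q_W + (3/2)q_W²). Setting ∂π_W/∂q_W = 0: 54 - 5q_W - (q_I) = 0.
Best responses: q_I = (73 - q_W)/5, q_W = (54 - q_I)/5.
Substituting one into the other gives q_I = 311/24 and q_W = 197/24.
Price P = 108 - 127/6 = 521/6.
Willow's profit: (521/6)·(197/24) - 54·(197/24) - (3/2)(197/24)² = 168.4418.

168.44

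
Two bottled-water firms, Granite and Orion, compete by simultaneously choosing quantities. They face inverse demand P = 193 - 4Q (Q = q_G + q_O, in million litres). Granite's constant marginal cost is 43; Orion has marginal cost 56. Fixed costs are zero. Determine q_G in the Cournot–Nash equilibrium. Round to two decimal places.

13.58

Granite's profit: π_G = (193 - 4Q)q_G - (43q_G). Setting ∂π_G/∂q_G = 0: 150 - 8q_G - 4(q_O) = 0.
Orion's profit: π_O = (193 - 4Q)q_O - (56q_O). Setting ∂π_O/∂q_O = 0: 137 - 8q_O - 4(q_G) = 0.
Rearranging gives the reaction functions q_G = (150 - 4q_O)/8 and q_O = (137 - 4q_G)/8.
Substituting one into the other gives q_G = 163/12 and q_O = 31/3.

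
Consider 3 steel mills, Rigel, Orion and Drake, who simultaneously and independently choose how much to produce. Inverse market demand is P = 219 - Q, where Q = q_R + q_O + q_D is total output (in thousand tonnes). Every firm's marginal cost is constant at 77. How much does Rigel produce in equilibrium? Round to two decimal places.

35.50

A representative firm's profit is π_i = q_i(219 - Q) - 77q_i.
Setting ∂π_i/∂q_i = 0 with rivals' quantities fixed: 142 - 2q_i - Σ_{j≠i} q_j = 0.
With identical firms every q_j equals q_i, so Σ_{j≠i} q_j = 2q_i and 142 = 4q_i, giving q_i = 71/2.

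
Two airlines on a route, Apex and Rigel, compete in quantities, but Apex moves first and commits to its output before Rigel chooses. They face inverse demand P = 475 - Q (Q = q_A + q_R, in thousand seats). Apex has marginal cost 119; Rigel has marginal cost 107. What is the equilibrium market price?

The follower Rigel best-responds to any q_A: π_R = (475 - Q)q_R - 107q_R.
Setting the follower's marginal profit to zero, 368 - q_A - 2q_R = 0, i.e. q_R = (368 - q_A)/2.
Apex substitutes q_R(q_A) into its own profit: π_A = q_A(475 - q_A - (368 - q_A)/2) - 119q_A = (291 - (1/2)q_A)q_A - 119q_A.
The leader's first-order condition 172 - q_A = 0 yields q_A = 172.
Then q_R = (368 - 172)/2 = 98.
Total output Q = 270, so price P = 475 - 270 = 205.

205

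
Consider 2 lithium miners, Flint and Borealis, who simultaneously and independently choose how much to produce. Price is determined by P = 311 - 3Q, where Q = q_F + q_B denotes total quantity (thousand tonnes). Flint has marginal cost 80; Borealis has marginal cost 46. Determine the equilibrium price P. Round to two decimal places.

Flint's profit: π_F = (311 - 3Q)q_F - (80q_F). Setting ∂π_F/∂q_F = 0: 231 - 6q_F - 3(q_B) = 0.
Borealis's first-order condition: 265 - 6q_B - 3(q_F) = 0.
So q_F = (231 - 3q_B)/6 and q_B = (265 - 3q_F)/6.
Substituting one into the other gives q_F = 197/9 and q_B = 299/9.
Total output Q = 496/9, so price P = 311 - 3·(496/9) = 437/3.

145.67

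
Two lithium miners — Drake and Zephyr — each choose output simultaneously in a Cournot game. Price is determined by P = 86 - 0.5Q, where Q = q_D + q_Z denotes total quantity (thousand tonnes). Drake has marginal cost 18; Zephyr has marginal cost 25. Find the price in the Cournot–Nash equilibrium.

Drake's profit: π_D = (86 - 0.5Q)q_D - (18q_D). Setting ∂π_D/∂q_D = 0: 68 - q_D - (1/2)(q_Z) = 0.
Zephyr's profit: π_Z = (86 - 0.5Q)q_Z - (25q_Z). Setting ∂π_Z/∂q_Z = 0: 61 - q_Z - (1/2)(q_D) = 0.
Best responses: q_D = (68 - (1/2)q_Z), q_Z = (61 - (1/2)q_D).
Substituting one into the other gives q_D = 50 and q_Z = 36.
Total output Q = 86, so price P = 86 - (1/2)·86 = 43.

43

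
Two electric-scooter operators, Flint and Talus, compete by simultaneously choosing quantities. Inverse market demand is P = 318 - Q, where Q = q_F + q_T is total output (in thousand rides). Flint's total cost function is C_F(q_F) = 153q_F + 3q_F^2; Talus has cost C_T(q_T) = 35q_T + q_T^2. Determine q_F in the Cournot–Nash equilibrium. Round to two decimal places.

Flint's profit: π_F = (318 - Q)q_F - (153q_F + 3q_F²). Setting ∂π_F/∂q_F = 0: 165 - 8q_F - (q_T) = 0.
Talus's profit: π_T = (318 - Q)q_T - (35q_T + q_T²). Setting ∂π_T/∂q_T = 0: 283 - 4q_T - (q_F) = 0.
So q_F = (165 - q_T)/8 and q_T = (283 - q_F)/4.
Solving the pair: q_F = 377/31, q_T = 67.7097.

12.16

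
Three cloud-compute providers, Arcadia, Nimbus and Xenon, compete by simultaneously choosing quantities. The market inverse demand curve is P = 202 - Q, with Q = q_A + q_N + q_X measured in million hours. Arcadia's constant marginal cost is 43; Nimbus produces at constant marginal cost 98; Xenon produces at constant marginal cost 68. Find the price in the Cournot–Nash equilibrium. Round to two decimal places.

Arcadia's profit: π_A = (202 - Q)q_A - (43q_A). Setting ∂π_A/∂q_A = 0: 159 - 2q_A - (q_N + q_X) = 0.
Nimbus's profit: π_N = (202 - Q)q_N - (98q_N). Setting ∂π_N/∂q_N = 0: 104 - 2q_N - (q_A + q_X) = 0.
Xenon's first-order condition: 134 - 2q_X - (q_A + q_N) = 0.
Summing all 3 equations gives 397 − 4Q = 0, hence Q = 397/4.
Back-substituting: q_A = (159 − 397/4) = 239/4, q_N = (104 − 397/4) = 19/4, q_X = (134 − 397/4) = 139/4.
Total output Q = 397/4, so price P = 202 - 397/4 = 411/4.

102.75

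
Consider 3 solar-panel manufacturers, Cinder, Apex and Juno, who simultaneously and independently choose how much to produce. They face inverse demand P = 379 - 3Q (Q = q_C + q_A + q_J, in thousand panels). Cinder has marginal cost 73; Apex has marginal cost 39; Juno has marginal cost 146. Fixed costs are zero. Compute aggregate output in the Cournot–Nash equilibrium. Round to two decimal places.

Cinder's profit: π_C = (379 - 3Q)q_C - (73q_C). Setting ∂π_C/∂q_C = 0: 306 - 6q_C - 3(q_A + q_J) = 0.
Apex's profit: π_A = (379 - 3Q)q_A - (39q_A). Setting ∂π_A/∂q_A = 0: 340 - 6q_A - 3(q_C + q_J) = 0.
Juno's first-order condition: 233 - 6q_J - 3(q_C + q_A) = 0.
Adding the 3 conditions: 879 − 6Q − 6Q = 0, i.e. Q = 293/4.
Back-substituting: q_C = (306 − 879/4)/3 = 115/4, q_A = (340 − 879/4)/3 = 481/12, q_J = (233 − 879/4)/3 = 53/12.
Total output Q = 115/4 + 481/12 + 53/12 = 293/4.

73.25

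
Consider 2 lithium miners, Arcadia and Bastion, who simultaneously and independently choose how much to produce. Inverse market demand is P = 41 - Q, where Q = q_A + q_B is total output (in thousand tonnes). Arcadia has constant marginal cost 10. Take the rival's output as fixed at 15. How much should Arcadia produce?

With the rival's output fixed at 15, Arcadia's profit is π_A = (41 - 15 - q_A)q_A - (10q_A) = (26 - q_A)q_A - (10q_A).
∂π_A/∂q_A = 16 - 2q_A = 0, so q_A = 8.

8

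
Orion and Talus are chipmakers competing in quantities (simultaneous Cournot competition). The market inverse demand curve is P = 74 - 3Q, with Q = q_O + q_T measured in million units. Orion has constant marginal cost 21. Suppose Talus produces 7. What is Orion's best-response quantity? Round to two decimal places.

5.33

With the rival's output fixed at 7, Orion's profit is π_O = (74 - 3·7 - 3q_O)q_O - (21q_O) = (53 - 3q_O)q_O - (21q_O).
∂π_O/∂q_O = 32 - 6q_O = 0, so q_O = 16/3.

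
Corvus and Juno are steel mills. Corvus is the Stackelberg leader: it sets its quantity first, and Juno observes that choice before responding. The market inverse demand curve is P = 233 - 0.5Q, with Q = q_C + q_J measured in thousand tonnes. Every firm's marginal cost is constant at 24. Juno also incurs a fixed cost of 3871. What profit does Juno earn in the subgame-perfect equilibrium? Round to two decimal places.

Solve by backward induction. Given q_C, the follower Juno maximises π_J = (233 - (1/2)q_C - (1/2)q_J)q_J - 24q_J.
Setting the follower's marginal profit to zero, 209 - (1/2)q_C - q_J = 0, i.e. q_J = (209 - (1/2)q_C).
Corvus substitutes q_J(q_C) into its own profit: π_C = q_C(233 - (1/2)q_C - (209 - (1/2)q_C)/2) - 24q_C = (257/2 - (1/4)q_C)q_C - 24q_C.
The leader's first-order condition 209/2 - (1/2)q_C = 0 yields q_C = 209.
Then q_J = (209 - (1/2)·209) = 209/2.
Price P = 233 - (1/2)·(627/2) = 305/4.
Juno's profit: (305/4 - 24)·(209/2) - 3871 = 1589.1250.

1589.13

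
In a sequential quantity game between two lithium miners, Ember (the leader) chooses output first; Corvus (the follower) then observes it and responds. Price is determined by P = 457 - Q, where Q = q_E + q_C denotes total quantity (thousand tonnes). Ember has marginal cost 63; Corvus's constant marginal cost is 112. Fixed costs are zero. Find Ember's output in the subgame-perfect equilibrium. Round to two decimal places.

221.50

The follower Corvus best-responds to any q_E: π_C = (457 - Q)q_C - 112q_C.
Setting the follower's marginal profit to zero, 345 - q_E - 2q_C = 0, i.e. q_C = (345 - q_E)/2.
Ember substitutes q_C(q_E) into its own profit: π_E = q_E(457 - q_E - (345 - q_E)/2) - 63q_E = (569/2 - (1/2)q_E)q_E - 63q_E.
The leader's first-order condition 443/2 - q_E = 0 yields q_E = 443/2.
Then q_C = (345 - 443/2)/2 = 247/4.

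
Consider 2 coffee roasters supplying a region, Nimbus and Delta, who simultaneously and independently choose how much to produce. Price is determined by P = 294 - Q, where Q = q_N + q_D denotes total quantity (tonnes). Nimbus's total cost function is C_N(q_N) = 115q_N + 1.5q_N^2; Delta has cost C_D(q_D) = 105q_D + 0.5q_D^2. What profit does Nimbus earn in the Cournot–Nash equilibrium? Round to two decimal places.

Nimbus's profit: π_N = (294 - Q)q_N - (115q_N + (3/2)q_N²). Setting ∂π_N/∂q_N = 0: 179 - 5q_N - (q_D) = 0.
Delta's profit: π_D = (294 - Q)q_D - (105q_D + (1/2)q_D²). Setting ∂π_D/∂q_D = 0: 189 - 3q_D - (q_N) = 0.
Best responses: q_N = (179 - q_D)/5, q_D = (189 - q_N)/3.
Solving the pair: q_N = 174/7, q_D = 383/7.
Price P = 294 - 557/7 = 1501/7.
Nimbus's profit: (1501/7)·(174/7) - 115·(174/7) - (3/2)(174/7)² = 1544.6939.

1544.69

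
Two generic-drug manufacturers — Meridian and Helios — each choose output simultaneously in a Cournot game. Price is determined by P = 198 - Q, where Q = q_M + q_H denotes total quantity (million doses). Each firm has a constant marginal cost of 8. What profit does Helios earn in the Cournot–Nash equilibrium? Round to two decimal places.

A representative firm's profit is π_i = q_i(198 - Q) - 8q_i.
Setting ∂π_i/∂q_i = 0 with rivals' quantities fixed: 190 - 2q_i - q_j = 0.
By symmetry each firm produces the same amount; substituting q_j = q_i yields q_i = 190/3.
Price P = 198 - 380/3 = 214/3.
Helios's profit: (214/3 - 8)·(190/3) = 4011.1111.

4011.11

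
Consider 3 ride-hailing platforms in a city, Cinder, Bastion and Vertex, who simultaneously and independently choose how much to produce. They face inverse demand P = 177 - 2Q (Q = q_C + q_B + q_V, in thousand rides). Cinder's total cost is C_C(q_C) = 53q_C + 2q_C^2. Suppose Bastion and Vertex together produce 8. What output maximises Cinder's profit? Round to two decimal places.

13.50

With rivals' combined output fixed at 8, Cinder's profit is π_C = (177 - 2·8 - 2q_C)q_C - (53q_C + 2q_C²) = (161 - 2q_C)q_C - (53q_C + 2q_C²).
∂π_C/∂q_C = 108 - 8q_C = 0, so q_C = 27/2.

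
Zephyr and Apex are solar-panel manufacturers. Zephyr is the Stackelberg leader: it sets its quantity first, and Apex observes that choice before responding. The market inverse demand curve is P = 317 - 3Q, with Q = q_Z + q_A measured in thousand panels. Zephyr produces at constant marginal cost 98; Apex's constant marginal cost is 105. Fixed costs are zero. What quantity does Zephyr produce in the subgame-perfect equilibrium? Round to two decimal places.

37.67

The follower Apex best-responds to any q_Z: π_A = (317 - 3Q)q_A - 105q_A.
Follower FOC: 212 - 3q_Z - 6q_A = 0, so q_A(q_Z) = (212 - 3q_Z)/6.
The leader anticipates this reaction. Substituting into P = 317 - 3Q gives P = 211 - (3/2)q_Z, so π_Z = (211 - (3/2)q_Z)q_Z - 98q_Z.
The leader's first-order condition 113 - 3q_Z = 0 yields q_Z = 113/3.
Then q_A = (212 - 3·(113/3))/6 = 33/2.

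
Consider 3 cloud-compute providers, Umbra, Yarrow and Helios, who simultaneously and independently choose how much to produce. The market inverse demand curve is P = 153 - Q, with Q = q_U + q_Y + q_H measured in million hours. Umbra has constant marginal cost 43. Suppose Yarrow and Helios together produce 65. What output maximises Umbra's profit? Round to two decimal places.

With rivals' combined output fixed at 65, Umbra's profit is π_U = (153 - 65 - q_U)q_U - (43q_U) = (88 - q_U)q_U - (43q_U).
∂π_U/∂q_U = 45 - 2q_U = 0, so q_U = 45/2.

22.50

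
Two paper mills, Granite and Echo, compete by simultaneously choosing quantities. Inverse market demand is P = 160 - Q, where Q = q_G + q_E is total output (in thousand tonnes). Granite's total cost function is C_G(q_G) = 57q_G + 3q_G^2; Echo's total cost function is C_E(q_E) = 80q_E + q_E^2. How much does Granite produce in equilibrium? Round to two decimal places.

Granite's profit: π_G = (160 - Q)q_G - (57q_G + 3q_G²). Setting ∂π_G/∂q_G = 0: 103 - 8q_G - (q_E) = 0.
Echo's profit: π_E = (160 - Q)q_E - (80q_E + q_E²). Setting ∂π_E/∂q_E = 0: 80 - 4q_E - (q_G) = 0.
So q_G = (103 - q_E)/8 and q_E = (80 - q_G)/4.
Solving the pair: q_G = 332/31, q_E = 537/31.

10.71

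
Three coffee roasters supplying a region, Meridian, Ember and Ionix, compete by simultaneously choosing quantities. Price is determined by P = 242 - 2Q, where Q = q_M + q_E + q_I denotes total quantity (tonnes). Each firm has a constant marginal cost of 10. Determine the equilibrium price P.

68

A representative firm's profit is π_i = q_i(242 - 2Q) - 10q_i.
First-order condition (treating rivals' output as given): 232 - 4q_i - 2·Σ_{j≠i} q_j = 0.
With identical firms every q_j equals q_i, so Σ_{j≠i} q_j = 2q_i and 232 = 8q_i, giving q_i = 29.
Total output Q = 87, so price P = 242 - 2·87 = 68.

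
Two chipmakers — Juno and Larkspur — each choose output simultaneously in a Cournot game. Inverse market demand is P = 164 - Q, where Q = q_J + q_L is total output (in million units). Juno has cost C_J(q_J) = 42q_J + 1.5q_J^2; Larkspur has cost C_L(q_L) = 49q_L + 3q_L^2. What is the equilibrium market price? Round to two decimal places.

130.31

Juno's profit: π_J = (164 - Q)q_J - (42q_J + (3/2)q_J²). Setting ∂π_J/∂q_J = 0: 122 - 5q_J - (q_L) = 0.
Larkspur's profit: π_L = (164 - Q)q_L - (49q_L + 3q_L²). Setting ∂π_L/∂q_L = 0: 115 - 8q_L - (q_J) = 0.
So q_J = (122 - q_L)/5 and q_L = (115 - q_J)/8.
Solving the pair: q_J = 287/13, q_L = 151/13.
Total output Q = 438/13, so price P = 164 - 438/13 = 1694/13.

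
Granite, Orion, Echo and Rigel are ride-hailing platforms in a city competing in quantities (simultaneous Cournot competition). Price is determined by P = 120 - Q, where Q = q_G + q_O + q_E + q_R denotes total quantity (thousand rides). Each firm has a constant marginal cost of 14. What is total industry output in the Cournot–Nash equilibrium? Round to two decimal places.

84.80

A representative firm's profit is π_i = q_i(120 - Q) - 14q_i.
Setting ∂π_i/∂q_i = 0 with rivals' quantities fixed: 106 - 2q_i - Σ_{j≠i} q_j = 0.
By symmetry each firm produces the same amount; substituting Σ_{j≠i} q_j = 3q_i yields q_i = 106/5.
Total output Q = 106/5 + 106/5 + 106/5 + 106/5 = 424/5.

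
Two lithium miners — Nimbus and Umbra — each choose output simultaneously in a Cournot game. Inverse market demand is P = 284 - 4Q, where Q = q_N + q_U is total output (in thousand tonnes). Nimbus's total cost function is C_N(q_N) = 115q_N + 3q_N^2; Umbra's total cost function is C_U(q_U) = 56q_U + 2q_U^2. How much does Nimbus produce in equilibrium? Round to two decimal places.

7.34

Nimbus's profit: π_N = (284 - 4Q)q_N - (115q_N + 3q_N²). Setting ∂π_N/∂q_N = 0: 169 - 14q_N - 4(q_U) = 0.
Umbra's profit: π_U = (284 - 4Q)q_U - (56q_U + 2q_U²). Setting ∂π_U/∂q_U = 0: 228 - 12q_U - 4(q_N) = 0.
So q_N = (169 - 4q_U)/14 and q_U = (228 - 4q_N)/12.
Substituting one into the other gives q_N = 279/38 and q_U = 629/38.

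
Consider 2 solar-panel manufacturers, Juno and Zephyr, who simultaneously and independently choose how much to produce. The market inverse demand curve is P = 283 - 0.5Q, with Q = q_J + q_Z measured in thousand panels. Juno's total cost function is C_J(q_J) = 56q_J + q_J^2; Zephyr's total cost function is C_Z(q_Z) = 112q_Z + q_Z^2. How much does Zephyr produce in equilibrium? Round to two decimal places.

Juno's profit: π_J = (283 - 0.5Q)q_J - (56q_J + q_J²). Setting ∂π_J/∂q_J = 0: 227 - 3q_J - (1/2)(q_Z) = 0.
Zephyr's profit: π_Z = (283 - 0.5Q)q_Z - (112q_Z + q_Z²). Setting ∂π_Z/∂q_Z = 0: 171 - 3q_Z - (1/2)(q_J) = 0.
Rearranging gives the reaction functions q_J = (227 - (1/2)q_Z)/3 and q_Z = (171 - (1/2)q_J)/3.
Substituting one into the other gives q_J = 68.0571 and q_Z = 1598/35.

45.66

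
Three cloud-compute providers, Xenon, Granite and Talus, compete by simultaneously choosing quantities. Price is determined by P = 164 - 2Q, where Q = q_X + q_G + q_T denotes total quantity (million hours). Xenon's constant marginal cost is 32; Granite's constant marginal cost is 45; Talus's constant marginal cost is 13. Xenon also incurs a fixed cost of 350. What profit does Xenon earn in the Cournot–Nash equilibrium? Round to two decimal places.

146.13

Xenon's profit: π_X = (164 - 2Q)q_X - (32q_X). Setting ∂π_X/∂q_X = 0: 132 - 4q_X - 2(q_G + q_T) = 0.
Granite's first-order condition: 119 - 4q_G - 2(q_X + q_T) = 0.
Talus's profit: π_T = (164 - 2Q)q_T - (13q_T). Setting ∂π_T/∂q_T = 0: 151 - 4q_T - 2(q_X + q_G) = 0.
Adding the 3 conditions: 402 − 4Q − 4Q = 0, i.e. Q = 201/4.
Back-substituting: q_X = (132 − 201/2)/2 = 63/4, q_G = (119 − 201/2)/2 = 37/4, q_T = (151 − 201/2)/2 = 101/4.
Price P = 164 - 2·(201/4) = 127/2.
Xenon's profit: (127/2 - 32)·(63/4) - 350 = 1169/8.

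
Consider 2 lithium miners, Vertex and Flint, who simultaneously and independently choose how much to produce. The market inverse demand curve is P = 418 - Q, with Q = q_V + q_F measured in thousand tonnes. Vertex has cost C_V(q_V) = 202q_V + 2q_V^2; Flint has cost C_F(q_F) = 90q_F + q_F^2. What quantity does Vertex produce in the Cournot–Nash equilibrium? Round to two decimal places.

Vertex's profit: π_V = (418 - Q)q_V - (202q_V + 2q_V²). Setting ∂π_V/∂q_V = 0: 216 - 6q_V - (q_F) = 0.
Flint's first-order condition: 328 - 4q_F - (q_V) = 0.
Best responses: q_V = (216 - q_F)/6, q_F = (328 - q_V)/4.
Substituting one into the other gives q_V = 536/23 and q_F = 1752/23.

23.30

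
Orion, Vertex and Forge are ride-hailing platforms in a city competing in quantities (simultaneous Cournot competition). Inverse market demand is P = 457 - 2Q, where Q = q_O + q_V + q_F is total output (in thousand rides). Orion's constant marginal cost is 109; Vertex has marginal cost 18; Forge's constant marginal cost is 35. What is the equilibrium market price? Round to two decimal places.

Orion's profit: π_O = (457 - 2Q)q_O - (109q_O). Setting ∂π_O/∂q_O = 0: 348 - 4q_O - 2(q_V + q_F) = 0.
Vertex's profit: π_V = (457 - 2Q)q_V - (18q_V). Setting ∂π_V/∂q_V = 0: 439 - 4q_V - 2(q_O + q_F) = 0.
Forge's profit: π_F = (457 - 2Q)q_F - (35q_F). Setting ∂π_F/∂q_F = 0: 422 - 4q_F - 2(q_O + q_V) = 0.
Summing all 3 equations gives 1209 − 8Q = 0, hence Q = 1209/8.
Back-substituting: q_O = (348 − 1209/4)/2 = 183/8, q_V = (439 − 1209/4)/2 = 547/8, q_F = (422 − 1209/4)/2 = 479/8.
Total output Q = 1209/8, so price P = 457 - 2·(1209/8) = 619/4.

154.75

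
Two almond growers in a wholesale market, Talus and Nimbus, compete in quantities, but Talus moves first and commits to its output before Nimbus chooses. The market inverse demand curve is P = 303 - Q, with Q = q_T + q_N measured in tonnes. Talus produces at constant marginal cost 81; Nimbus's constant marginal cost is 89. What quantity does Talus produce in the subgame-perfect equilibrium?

115

Solve by backward induction. Given q_T, the follower Nimbus maximises π_N = (303 - q_T - q_N)q_N - 89q_N.
∂π_N/∂q_N = 214 - q_T - 2q_N = 0 gives the reaction function q_N = (214 - q_T)/2.
The leader anticipates this reaction. Substituting into P = 303 - Q gives P = 196 - (1/2)q_T, so π_T = (196 - (1/2)q_T)q_T - 81q_T.
Leader FOC: 115 - q_T = 0, so q_T = 115.
Then q_N = (214 - 115)/2 = 99/2.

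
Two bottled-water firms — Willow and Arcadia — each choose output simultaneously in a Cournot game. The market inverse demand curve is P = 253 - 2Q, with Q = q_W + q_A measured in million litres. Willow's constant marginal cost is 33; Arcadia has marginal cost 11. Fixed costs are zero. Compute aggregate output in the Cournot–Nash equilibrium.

Willow's profit: π_W = (253 - 2Q)q_W - (33q_W). Setting ∂π_W/∂q_W = 0: 220 - 4q_W - 2(q_A) = 0.
Arcadia's profit: π_A = (253 - 2Q)q_A - (11q_A). Setting ∂π_A/∂q_A = 0: 242 - 4q_A - 2(q_W) = 0.
So q_W = (220 - 2q_A)/4 and q_A = (242 - 2q_W)/4.
Solving the pair: q_W = 33, q_A = 44.
Total output Q = 33 + 44 = 77.

77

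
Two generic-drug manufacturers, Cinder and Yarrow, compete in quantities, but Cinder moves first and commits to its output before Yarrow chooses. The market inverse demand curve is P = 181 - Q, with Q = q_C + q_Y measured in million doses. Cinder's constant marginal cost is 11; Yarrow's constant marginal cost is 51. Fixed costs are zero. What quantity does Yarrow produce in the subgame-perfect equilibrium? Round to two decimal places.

12.50

Solve by backward induction. Given q_C, the follower Yarrow maximises π_Y = (181 - q_C - q_Y)q_Y - 51q_Y.
Setting the follower's marginal profit to zero, 130 - q_C - 2q_Y = 0, i.e. q_Y = (130 - q_C)/2.
Cinder substitutes q_Y(q_C) into its own profit: π_C = q_C(181 - q_C - (130 - q_C)/2) - 11q_C = (116 - (1/2)q_C)q_C - 11q_C.
Leader FOC: 105 - q_C = 0, so q_C = 105.
Then q_Y = (130 - 105)/2 = 25/2.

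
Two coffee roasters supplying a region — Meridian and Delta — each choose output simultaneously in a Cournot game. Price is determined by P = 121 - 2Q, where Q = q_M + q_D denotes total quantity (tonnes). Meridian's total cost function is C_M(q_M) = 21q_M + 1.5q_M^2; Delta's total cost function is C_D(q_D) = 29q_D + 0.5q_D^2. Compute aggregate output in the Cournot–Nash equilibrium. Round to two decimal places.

Meridian's profit: π_M = (121 - 2Q)q_M - (21q_M + (3/2)q_M²). Setting ∂π_M/∂q_M = 0: 100 - 7q_M - 2(q_D) = 0.
Delta's first-order condition: 92 - 5q_D - 2(q_M) = 0.
So q_M = (100 - 2q_D)/7 and q_D = (92 - 2q_M)/5.
Substituting one into the other gives q_M = 316/31 and q_D = 444/31.
Total output Q = 316/31 + 444/31 = 760/31.

24.52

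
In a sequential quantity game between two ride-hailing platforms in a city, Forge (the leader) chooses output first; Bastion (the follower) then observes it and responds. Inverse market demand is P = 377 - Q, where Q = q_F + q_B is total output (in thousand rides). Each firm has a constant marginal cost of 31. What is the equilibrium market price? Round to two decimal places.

The follower Bastion best-responds to any q_F: π_B = (377 - Q)q_B - 31q_B.
Setting the follower's marginal profit to zero, 346 - q_F - 2q_B = 0, i.e. q_B = (346 - q_F)/2.
Forge substitutes q_B(q_F) into its own profit: π_F = q_F(377 - q_F - (346 - q_F)/2) - 31q_F = (204 - (1/2)q_F)q_F - 31q_F.
The leader's first-order condition 173 - q_F = 0 yields q_F = 173.
Then q_B = (346 - 173)/2 = 173/2.
Total output Q = 519/2, so price P = 377 - 519/2 = 235/2.

117.50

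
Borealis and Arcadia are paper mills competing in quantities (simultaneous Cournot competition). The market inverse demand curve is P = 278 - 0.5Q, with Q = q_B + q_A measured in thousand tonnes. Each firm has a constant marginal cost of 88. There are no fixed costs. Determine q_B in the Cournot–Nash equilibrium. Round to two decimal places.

A representative firm's profit is π_i = q_i(278 - 0.5Q) - 88q_i.
Setting ∂π_i/∂q_i = 0 with rivals' quantities fixed: 190 - q_i - (1/2)q_j = 0.
With identical firms every q_j equals q_i, so q_j = q_i and 190 = (3/2)q_i, giving q_i = 380/3.

126.67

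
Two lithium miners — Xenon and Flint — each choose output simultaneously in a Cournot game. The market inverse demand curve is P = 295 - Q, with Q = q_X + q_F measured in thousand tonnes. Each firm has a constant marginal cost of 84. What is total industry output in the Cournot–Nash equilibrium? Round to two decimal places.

Each firm earns π_i = (295 - Q)q_i - 84q_i.
Setting ∂π_i/∂q_i = 0 with rivals' quantities fixed: 211 - 2q_i - q_j = 0.
By symmetry each firm produces the same amount; substituting q_j = q_i yields q_i = 211/3.
Total output Q = 211/3 + 211/3 = 422/3.

140.67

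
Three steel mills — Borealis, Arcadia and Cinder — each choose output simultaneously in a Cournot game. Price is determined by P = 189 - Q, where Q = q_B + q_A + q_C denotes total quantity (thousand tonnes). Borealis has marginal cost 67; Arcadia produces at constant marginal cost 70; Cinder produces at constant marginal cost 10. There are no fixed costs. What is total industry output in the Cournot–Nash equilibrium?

105

Borealis's profit: π_B = (189 - Q)q_B - (67q_B). Setting ∂π_B/∂q_B = 0: 122 - 2q_B - (q_A + q_C) = 0.
Arcadia's first-order condition: 119 - 2q_A - (q_B + q_C) = 0.
Cinder's profit: π_C = (189 - Q)q_C - (10q_C). Setting ∂π_C/∂q_C = 0: 179 - 2q_C - (q_B + q_A) = 0.
Adding the 3 conditions: 420 − 2Q − 2Q = 0, i.e. Q = 105.
Back-substituting: q_B = (122 − 105) = 17, q_A = (119 − 105) = 14, q_C = (179 − 105) = 74.
Total output Q = 17 + 14 + 74 = 105.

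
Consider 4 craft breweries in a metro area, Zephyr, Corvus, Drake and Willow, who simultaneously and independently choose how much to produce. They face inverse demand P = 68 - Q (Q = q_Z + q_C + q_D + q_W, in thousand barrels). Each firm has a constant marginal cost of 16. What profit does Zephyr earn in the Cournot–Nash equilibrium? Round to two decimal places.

108.16

A representative firm's profit is π_i = q_i(68 - Q) - 16q_i.
First-order condition (treating rivals' output as given): 52 - 2q_i - Σ_{j≠i} q_j = 0.
With identical firms every q_j equals q_i, so Σ_{j≠i} q_j = 3q_i and 52 = 5q_i, giving q_i = 52/5.
Price P = 68 - 208/5 = 132/5.
Zephyr's profit: (132/5 - 16)·(52/5) = 108.1600.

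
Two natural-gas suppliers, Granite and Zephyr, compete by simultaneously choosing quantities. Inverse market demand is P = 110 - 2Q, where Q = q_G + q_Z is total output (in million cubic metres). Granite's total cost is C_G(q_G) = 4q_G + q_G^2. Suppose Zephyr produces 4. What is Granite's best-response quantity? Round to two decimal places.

With the rival's output fixed at 4, Granite's profit is π_G = (110 - 2·4 - 2q_G)q_G - (4q_G + q_G²) = (102 - 2q_G)q_G - (4q_G + q_G²).
∂π_G/∂q_G = 98 - 6q_G = 0, so q_G = 49/3.

16.33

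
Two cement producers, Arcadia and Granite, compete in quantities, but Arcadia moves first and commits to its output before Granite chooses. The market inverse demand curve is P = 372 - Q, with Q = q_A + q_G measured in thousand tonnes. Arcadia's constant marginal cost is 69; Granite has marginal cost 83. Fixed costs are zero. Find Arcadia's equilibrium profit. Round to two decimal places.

Solve by backward induction. Given q_A, the follower Granite maximises π_G = (372 - q_A - q_G)q_G - 83q_G.
Setting the follower's marginal profit to zero, 289 - q_A - 2q_G = 0, i.e. q_G = (289 - q_A)/2.
The leader anticipates this reaction. Substituting into P = 372 - Q gives P = 455/2 - (1/2)q_A, so π_A = (455/2 - (1/2)q_A)q_A - 69q_A.
The leader's first-order condition 317/2 - q_A = 0 yields q_A = 317/2.
Then q_G = (289 - 317/2)/2 = 261/4.
Price P = 372 - 895/4 = 593/4.
Arcadia's profit: (593/4 - 69)·(317/2) = 12561.1250.

12561.13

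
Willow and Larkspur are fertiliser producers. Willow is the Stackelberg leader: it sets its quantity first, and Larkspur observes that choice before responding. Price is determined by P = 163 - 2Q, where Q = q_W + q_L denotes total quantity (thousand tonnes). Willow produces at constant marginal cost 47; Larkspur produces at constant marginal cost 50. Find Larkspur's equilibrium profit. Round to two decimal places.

Solve by backward induction. Given q_W, the follower Larkspur maximises π_L = (163 - 2q_W - 2q_L)q_L - 50q_L.
Setting the follower's marginal profit to zero, 113 - 2q_W - 4q_L = 0, i.e. q_L = (113 - 2q_W)/4.
The leader anticipates this reaction. Substituting into P = 163 - 2Q gives P = 213/2 - q_W, so π_W = (213/2 - q_W)q_W - 47q_W.
Maximising: ∂π_W/∂q_W = 119/2 - 2q_W = 0, giving q_W = 119/4.
Then q_L = (113 - 2·(119/4))/4 = 107/8.
Price P = 163 - 2·(345/8) = 307/4.
Larkspur's profit: (307/4 - 50)·(107/8) = 357.7813.

357.78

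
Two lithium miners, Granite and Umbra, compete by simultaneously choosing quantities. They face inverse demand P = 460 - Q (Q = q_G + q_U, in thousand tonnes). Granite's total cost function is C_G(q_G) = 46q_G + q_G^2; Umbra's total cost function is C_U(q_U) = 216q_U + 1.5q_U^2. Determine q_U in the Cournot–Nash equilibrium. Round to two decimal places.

29.58

Granite's profit: π_G = (460 - Q)q_G - (46q_G + q_G²). Setting ∂π_G/∂q_G = 0: 414 - 4q_G - (q_U) = 0.
Umbra's profit: π_U = (460 - Q)q_U - (216q_U + (3/2)q_U²). Setting ∂π_U/∂q_U = 0: 244 - 5q_U - (q_G) = 0.
So q_G = (414 - q_U)/4 and q_U = (244 - q_G)/5.
Substituting one into the other gives q_G = 1826/19 and q_U = 562/19.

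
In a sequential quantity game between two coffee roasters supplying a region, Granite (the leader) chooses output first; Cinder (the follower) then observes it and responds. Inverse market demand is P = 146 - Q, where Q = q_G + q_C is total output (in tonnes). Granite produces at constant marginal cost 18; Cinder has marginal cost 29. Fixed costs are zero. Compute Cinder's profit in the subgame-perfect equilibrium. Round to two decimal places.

Solve by backward induction. Given q_G, the follower Cinder maximises π_C = (146 - q_G - q_C)q_C - 29q_C.
∂π_C/∂q_C = 117 - q_G - 2q_C = 0 gives the reaction function q_C = (117 - q_G)/2.
Granite substitutes q_C(q_G) into its own profit: π_G = q_G(146 - q_G - (117 - q_G)/2) - 18q_G = (175/2 - (1/2)q_G)q_G - 18q_G.
Maximising: ∂π_G/∂q_G = 139/2 - q_G = 0, giving q_G = 139/2.
Then q_C = (117 - 139/2)/2 = 95/4.
Price P = 146 - 373/4 = 211/4.
Cinder's profit: (211/4 - 29)·(95/4) = 564.0625.

564.06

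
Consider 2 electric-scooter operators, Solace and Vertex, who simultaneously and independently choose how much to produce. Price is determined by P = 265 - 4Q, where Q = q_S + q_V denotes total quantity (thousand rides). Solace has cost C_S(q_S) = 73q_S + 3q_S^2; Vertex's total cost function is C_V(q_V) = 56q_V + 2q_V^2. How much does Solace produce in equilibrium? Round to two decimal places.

9.66

Solace's profit: π_S = (265 - 4Q)q_S - (73q_S + 3q_S²). Setting ∂π_S/∂q_S = 0: 192 - 14q_S - 4(q_V) = 0.
Vertex's first-order condition: 209 - 12q_V - 4(q_S) = 0.
So q_S = (192 - 4q_V)/14 and q_V = (209 - 4q_S)/12.
Substituting one into the other gives q_S = 367/38 and q_V = 1079/76.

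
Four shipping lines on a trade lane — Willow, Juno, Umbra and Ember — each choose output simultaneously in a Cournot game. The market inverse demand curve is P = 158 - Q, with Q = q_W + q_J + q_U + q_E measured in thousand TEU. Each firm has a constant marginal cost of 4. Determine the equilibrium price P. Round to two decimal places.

A representative firm's profit is π_i = q_i(158 - Q) - 4q_i.
First-order condition (treating rivals' output as given): 154 - 2q_i - Σ_{j≠i} q_j = 0.
With identical firms every q_j equals q_i, so Σ_{j≠i} q_j = 3q_i and 154 = 5q_i, giving q_i = 154/5.
Total output Q = 616/5, so price P = 158 - 616/5 = 174/5.

34.80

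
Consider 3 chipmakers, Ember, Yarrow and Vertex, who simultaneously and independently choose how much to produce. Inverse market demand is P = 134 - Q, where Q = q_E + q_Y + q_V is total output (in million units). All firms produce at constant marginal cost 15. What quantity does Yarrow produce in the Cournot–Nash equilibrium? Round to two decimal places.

29.75

A representative firm's profit is π_i = q_i(134 - Q) - 15q_i.
First-order condition (treating rivals' output as given): 119 - 2q_i - Σ_{j≠i} q_j = 0.
With identical firms every q_j equals q_i, so Σ_{j≠i} q_j = 2q_i and 119 = 4q_i, giving q_i = 119/4.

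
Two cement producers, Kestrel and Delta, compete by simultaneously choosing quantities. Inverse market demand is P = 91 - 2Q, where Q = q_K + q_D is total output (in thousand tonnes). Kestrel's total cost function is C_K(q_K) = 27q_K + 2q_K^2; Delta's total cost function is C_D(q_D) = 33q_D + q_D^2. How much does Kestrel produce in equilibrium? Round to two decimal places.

Kestrel's profit: π_K = (91 - 2Q)q_K - (27q_K + 2q_K²). Setting ∂π_K/∂q_K = 0: 64 - 8q_K - 2(q_D) = 0.
Delta's profit: π_D = (91 - 2Q)q_D - (33q_D + q_D²). Setting ∂π_D/∂q_D = 0: 58 - 6q_D - 2(q_K) = 0.
So q_K = (64 - 2q_D)/8 and q_D = (58 - 2q_K)/6.
Solving the pair: q_K = 67/11, q_D = 84/11.

6.09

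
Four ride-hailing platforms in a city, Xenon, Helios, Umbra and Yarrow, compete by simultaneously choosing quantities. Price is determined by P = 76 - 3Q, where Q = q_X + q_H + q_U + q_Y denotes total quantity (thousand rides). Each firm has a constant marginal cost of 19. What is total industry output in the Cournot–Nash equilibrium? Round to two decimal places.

A representative firm's profit is π_i = q_i(76 - 3Q) - 19q_i.
First-order condition (treating rivals' output as given): 57 - 6q_i - 3·Σ_{j≠i} q_j = 0.
By symmetry each firm produces the same amount; substituting Σ_{j≠i} q_j = 3q_i yields q_i = 57/15 = 19/5.
Total output Q = 19/5 + 19/5 + 19/5 + 19/5 = 76/5.

15.20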